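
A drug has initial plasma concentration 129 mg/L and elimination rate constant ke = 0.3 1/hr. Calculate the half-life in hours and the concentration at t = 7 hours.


t_half = ln(2) / ke = 0.693147 / 0.3 = 2.31 hr
C(t) = C0 * exp(-ke*t) = 129 * exp(-0.3*7)
C(7) = 15.8 mg/L


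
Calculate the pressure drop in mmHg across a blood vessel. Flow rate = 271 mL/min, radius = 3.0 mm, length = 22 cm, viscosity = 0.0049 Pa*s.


dP = 8*mu*L*Q / (pi*r^4)
Q = 271 mL/min = 4.51667e-06 m^3/s
dP = 153.071 Pa = 153.071 / 133.322 mmHg = 1.148 mmHg


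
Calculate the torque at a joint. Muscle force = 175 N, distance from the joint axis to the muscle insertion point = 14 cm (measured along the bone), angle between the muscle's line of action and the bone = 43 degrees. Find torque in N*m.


Torque = F * d * sin(theta)   (moment arm = d*sin(theta))
d = 14 cm = 0.14 m
Torque = 175 * 0.14 * sin(43)
Torque = 16.71 N*m


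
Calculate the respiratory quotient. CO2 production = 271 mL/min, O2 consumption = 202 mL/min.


RQ = VCO2 / VO2
RQ = 271 / 202
RQ = 1.342


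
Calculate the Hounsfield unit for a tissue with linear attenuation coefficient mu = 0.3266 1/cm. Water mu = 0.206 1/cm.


HU = ((mu_tissue - mu_water) / mu_water) * 1000
HU = ((0.3266 - 0.206) / 0.206) * 1000
HU = 585.4


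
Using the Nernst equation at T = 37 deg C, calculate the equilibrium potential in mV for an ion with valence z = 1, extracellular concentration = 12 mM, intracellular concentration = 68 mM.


E = (RT/(zF)) * ln(C_out/C_in)
T = 37 + 273.15 = 310.15 K
E = (8.314 * 310.15 / (1 * 96485)) * ln(12/68)
E = -46.36 mV


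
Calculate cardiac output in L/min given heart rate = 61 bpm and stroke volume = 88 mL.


CO = HR * SV
CO = 61 * 88 / 1000
CO = 5.368 L/min


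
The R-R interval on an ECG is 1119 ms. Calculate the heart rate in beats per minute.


HR = 60 / RR_interval(s)
RR = 1119 ms = 1.119 s
HR = 60 / 1.119 = 53.62 bpm


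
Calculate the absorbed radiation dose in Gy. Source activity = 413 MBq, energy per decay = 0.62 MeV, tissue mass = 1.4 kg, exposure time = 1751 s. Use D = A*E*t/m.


A = 413 MBq = 4.1300e+08 Bq
E = 0.62 MeV = 9.9324e-14 J
D = A*E*t/m = 4.1300e+08*9.9324e-14*1751/1.4
D = 0.05131 Gy


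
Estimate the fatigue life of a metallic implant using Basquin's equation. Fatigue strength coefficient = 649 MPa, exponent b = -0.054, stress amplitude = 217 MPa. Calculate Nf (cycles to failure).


sigma_a = sigma_f' * (2Nf)^b
2Nf = (sigma_a/sigma_f')^(1/b)
2Nf = (217/649)^(1/-0.054)
2Nf = 6.4689329e+08
Nf = 3.2345e+08


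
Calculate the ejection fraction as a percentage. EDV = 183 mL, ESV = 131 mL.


SV = EDV - ESV = 183 - 131 = 52 mL
EF = SV/EDV * 100 = 52/183 * 100
EF = 28.42%


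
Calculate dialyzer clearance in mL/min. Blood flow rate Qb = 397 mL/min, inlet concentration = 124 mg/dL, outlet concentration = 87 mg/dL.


K = Qb * (Cb_in - Cb_out) / Cb_in
K = 397 * (124 - 87) / 124
K = 118.5 mL/min


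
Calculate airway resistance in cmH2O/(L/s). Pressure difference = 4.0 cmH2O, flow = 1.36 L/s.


R = dP / flow
R = 4.0 / 1.36
R = 2.941 cmH2O/(L/s)


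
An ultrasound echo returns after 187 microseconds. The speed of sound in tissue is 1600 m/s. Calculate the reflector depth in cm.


depth = c * t / 2
t = 187 us = 1.8700e-04 s
depth = 1600 * 1.8700e-04 / 2
depth = 0.1496 m = 14.96 cm


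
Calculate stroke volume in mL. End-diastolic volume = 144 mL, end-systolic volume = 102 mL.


SV = EDV - ESV
SV = 144 - 102
SV = 42 mL


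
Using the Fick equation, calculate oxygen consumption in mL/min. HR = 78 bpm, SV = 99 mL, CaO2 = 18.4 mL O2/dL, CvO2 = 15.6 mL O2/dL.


CO = HR*SV = 78*99/1000 = 7.722 L/min
a-v O2 diff = 18.4 - 15.6 = 2.8 mL/dL
VO2 = CO * (CaO2-CvO2) * 10 dL/L
VO2 = 7.722 * 2.8 * 10
VO2 = 216.2 mL/min


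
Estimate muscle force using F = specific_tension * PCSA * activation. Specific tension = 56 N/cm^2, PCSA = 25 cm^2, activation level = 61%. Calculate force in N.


F = sigma * PCSA * activation
F = 56 * 25 * 0.61
F = 854 N


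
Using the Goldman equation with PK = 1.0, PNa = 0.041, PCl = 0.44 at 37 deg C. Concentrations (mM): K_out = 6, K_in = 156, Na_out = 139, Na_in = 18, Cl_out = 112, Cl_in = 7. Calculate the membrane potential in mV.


Vm = (RT/F)*ln((PK*Ko + PNa*Nao + PCl*Cli)/(PK*Ki + PNa*Nai + PCl*Clo))
Numer = 14.779, Denom = 206.018
Vm = -70.41 mV


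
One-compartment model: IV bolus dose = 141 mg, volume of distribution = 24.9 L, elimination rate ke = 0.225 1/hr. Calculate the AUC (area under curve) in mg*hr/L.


C0 = Dose/Vd = 141/24.9 = 5.66265 mg/L
AUC = C0/ke = 5.66265/0.225
AUC = 25.17 mg*hr/L


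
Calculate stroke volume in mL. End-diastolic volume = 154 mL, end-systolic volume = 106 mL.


SV = EDV - ESV
SV = 154 - 106
SV = 48 mL


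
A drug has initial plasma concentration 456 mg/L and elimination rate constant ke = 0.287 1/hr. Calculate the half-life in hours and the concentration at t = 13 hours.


t_half = ln(2) / ke = 0.693147 / 0.287 = 2.415 hr
C(t) = C0 * exp(-ke*t) = 456 * exp(-0.287*13)
C(13) = 10.93 mg/L


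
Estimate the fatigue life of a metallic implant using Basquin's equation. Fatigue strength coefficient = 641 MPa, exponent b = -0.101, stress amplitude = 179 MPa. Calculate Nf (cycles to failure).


sigma_a = sigma_f' * (2Nf)^b
2Nf = (sigma_a/sigma_f')^(1/b)
2Nf = (179/641)^(1/-0.101)
2Nf = 305631.42
Nf = 1.528e+05


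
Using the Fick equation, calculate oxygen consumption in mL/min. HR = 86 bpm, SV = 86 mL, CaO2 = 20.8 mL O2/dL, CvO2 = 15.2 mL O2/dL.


CO = HR*SV = 86*86/1000 = 7.396 L/min
a-v O2 diff = 20.8 - 15.2 = 5.6 mL/dL
VO2 = CO * (CaO2-CvO2) * 10 dL/L
VO2 = 7.396 * 5.6 * 10
VO2 = 414.2 mL/min


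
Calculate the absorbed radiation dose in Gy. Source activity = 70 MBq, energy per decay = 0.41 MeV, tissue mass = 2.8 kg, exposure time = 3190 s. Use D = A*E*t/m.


A = 70 MBq = 7.0000e+07 Bq
E = 0.41 MeV = 6.5682e-14 J
D = A*E*t/m = 7.0000e+07*6.5682e-14*3190/2.8
D = 0.005238 Gy


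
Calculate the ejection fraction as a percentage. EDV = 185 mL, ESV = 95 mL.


SV = EDV - ESV = 185 - 95 = 90 mL
EF = SV/EDV * 100 = 90/185 * 100
EF = 48.65%


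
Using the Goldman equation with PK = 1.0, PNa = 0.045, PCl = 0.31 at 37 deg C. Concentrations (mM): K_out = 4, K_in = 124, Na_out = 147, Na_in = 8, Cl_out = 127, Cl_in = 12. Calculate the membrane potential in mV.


Vm = (RT/F)*ln((PK*Ko + PNa*Nao + PCl*Cli)/(PK*Ki + PNa*Nai + PCl*Clo))
Numer = 14.335, Denom = 163.73
Vm = -65.09 mV


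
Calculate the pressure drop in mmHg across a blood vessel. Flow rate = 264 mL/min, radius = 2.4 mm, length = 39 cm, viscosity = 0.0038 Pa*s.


dP = 8*mu*L*Q / (pi*r^4)
Q = 264 mL/min = 4.4e-06 m^3/s
dP = 500.491 Pa = 500.491 / 133.322 mmHg = 3.754 mmHg


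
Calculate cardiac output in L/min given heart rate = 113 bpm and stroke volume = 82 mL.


CO = HR * SV
CO = 113 * 82 / 1000
CO = 9.266 L/min


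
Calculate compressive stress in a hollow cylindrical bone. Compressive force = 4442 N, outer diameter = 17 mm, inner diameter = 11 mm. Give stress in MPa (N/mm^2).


A = pi*(r_o^2 - r_i^2)
r_o = 8.5 mm, r_i = 5.5 mm
A = 131.947 mm^2
sigma = F/A = 4442 / 131.947
sigma = 33.67 MPa


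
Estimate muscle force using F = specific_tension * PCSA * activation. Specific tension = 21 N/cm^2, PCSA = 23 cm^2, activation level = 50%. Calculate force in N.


F = sigma * PCSA * activation
F = 21 * 23 * 0.5
F = 241.5 N


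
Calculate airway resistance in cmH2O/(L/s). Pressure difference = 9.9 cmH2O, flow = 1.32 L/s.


R = dP / flow
R = 9.9 / 1.32
R = 7.5 cmH2O/(L/s)


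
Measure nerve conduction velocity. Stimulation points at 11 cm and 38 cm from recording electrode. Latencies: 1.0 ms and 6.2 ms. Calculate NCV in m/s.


Distance = (38 - 11) / 100 = 0.27 m
dt = (6.2 - 1.0) / 1000 = 0.0052 s
NCV = dist / dt = 51.92 m/s


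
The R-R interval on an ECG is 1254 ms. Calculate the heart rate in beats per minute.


HR = 60 / RR_interval(s)
RR = 1254 ms = 1.254 s
HR = 60 / 1.254 = 47.85 bpm


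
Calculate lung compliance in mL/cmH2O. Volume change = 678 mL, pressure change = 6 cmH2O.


C = dV / dP
C = 678 / 6
C = 113 mL/cmH2O


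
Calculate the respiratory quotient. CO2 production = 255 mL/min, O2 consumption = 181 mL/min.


RQ = VCO2 / VO2
RQ = 255 / 181
RQ = 1.409


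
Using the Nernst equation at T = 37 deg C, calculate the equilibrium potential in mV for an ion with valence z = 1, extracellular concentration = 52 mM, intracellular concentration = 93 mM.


E = (RT/(zF)) * ln(C_out/C_in)
T = 37 + 273.15 = 310.15 K
E = (8.314 * 310.15 / (1 * 96485)) * ln(52/93)
E = -15.54 mV


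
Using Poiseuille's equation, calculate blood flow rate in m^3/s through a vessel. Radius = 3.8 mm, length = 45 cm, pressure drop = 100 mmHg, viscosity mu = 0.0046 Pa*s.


Q = pi*r^4*dP / (8*mu*L)
r = 0.0038 m, L = 0.45 m
dP = 100 mmHg = 13332.2 Pa
Q = 5.2738e-04 m^3/s


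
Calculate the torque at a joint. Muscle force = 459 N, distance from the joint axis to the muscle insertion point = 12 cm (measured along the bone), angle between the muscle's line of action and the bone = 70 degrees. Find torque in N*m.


Torque = F * d * sin(theta)   (moment arm = d*sin(theta))
d = 12 cm = 0.12 m
Torque = 459 * 0.12 * sin(70)
Torque = 51.76 N*m


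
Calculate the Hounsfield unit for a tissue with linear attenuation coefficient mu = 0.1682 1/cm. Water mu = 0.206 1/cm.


HU = ((mu_tissue - mu_water) / mu_water) * 1000
HU = ((0.1682 - 0.206) / 0.206) * 1000
HU = -183.5


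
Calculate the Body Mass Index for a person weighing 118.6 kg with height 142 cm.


BMI = weight / height^2
height = 142 cm = 1.42 m
BMI = 118.6 / 1.42^2
BMI = 58.82 kg/m^2


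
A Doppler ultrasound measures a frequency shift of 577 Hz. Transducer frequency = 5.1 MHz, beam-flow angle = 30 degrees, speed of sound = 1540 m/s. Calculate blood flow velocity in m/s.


v = fd * c / (2 * f0 * cos(theta))
v = 577 * 1540 / (2 * 5.1000e+06 * cos(30))
v = 0.1006 m/s


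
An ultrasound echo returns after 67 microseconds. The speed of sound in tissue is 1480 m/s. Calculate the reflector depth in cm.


depth = c * t / 2
t = 67 us = 6.7000e-05 s
depth = 1480 * 6.7000e-05 / 2
depth = 0.04958 m = 4.958 cm


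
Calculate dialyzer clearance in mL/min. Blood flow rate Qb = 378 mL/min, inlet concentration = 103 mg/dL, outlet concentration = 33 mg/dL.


K = Qb * (Cb_in - Cb_out) / Cb_in
K = 378 * (103 - 33) / 103
K = 256.9 mL/min


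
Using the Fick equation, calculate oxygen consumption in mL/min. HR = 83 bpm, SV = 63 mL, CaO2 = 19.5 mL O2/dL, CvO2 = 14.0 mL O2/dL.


CO = HR*SV = 83*63/1000 = 5.229 L/min
a-v O2 diff = 19.5 - 14.0 = 5.5 mL/dL
VO2 = CO * (CaO2-CvO2) * 10 dL/L
VO2 = 5.229 * 5.5 * 10
VO2 = 287.6 mL/min


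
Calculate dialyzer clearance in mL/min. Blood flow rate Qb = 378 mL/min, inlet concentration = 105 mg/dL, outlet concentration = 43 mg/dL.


K = Qb * (Cb_in - Cb_out) / Cb_in
K = 378 * (105 - 43) / 105
K = 223.2 mL/min


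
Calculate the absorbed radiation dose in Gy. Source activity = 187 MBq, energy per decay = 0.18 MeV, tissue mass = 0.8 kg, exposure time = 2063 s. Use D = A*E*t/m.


A = 187 MBq = 1.8700e+08 Bq
E = 0.18 MeV = 2.8836e-14 J
D = A*E*t/m = 1.8700e+08*2.8836e-14*2063/0.8
D = 0.01391 Gy


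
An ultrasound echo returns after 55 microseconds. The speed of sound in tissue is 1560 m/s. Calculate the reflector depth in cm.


depth = c * t / 2
t = 55 us = 5.5000e-05 s
depth = 1560 * 5.5000e-05 / 2
depth = 0.0429 m = 4.29 cm


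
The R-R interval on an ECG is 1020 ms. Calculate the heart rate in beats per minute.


HR = 60 / RR_interval(s)
RR = 1020 ms = 1.02 s
HR = 60 / 1.02 = 58.82 bpm


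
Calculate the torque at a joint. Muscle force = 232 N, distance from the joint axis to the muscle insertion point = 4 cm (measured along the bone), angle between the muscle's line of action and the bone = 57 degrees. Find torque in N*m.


Torque = F * d * sin(theta)   (moment arm = d*sin(theta))
d = 4 cm = 0.04 m
Torque = 232 * 0.04 * sin(57)
Torque = 7.783 N*m


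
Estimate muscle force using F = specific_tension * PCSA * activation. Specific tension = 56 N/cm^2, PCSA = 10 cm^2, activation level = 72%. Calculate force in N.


F = sigma * PCSA * activation
F = 56 * 10 * 0.72
F = 403.2 N


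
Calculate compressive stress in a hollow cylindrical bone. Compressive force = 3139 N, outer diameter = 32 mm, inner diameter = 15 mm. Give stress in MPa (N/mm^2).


A = pi*(r_o^2 - r_i^2)
r_o = 16 mm, r_i = 7.5 mm
A = 627.533 mm^2
sigma = F/A = 3139 / 627.533
sigma = 5.002 MPa


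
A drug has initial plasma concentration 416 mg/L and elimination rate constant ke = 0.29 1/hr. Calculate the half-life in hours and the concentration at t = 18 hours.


t_half = ln(2) / ke = 0.693147 / 0.29 = 2.39 hr
C(t) = C0 * exp(-ke*t) = 416 * exp(-0.29*18)
C(18) = 2.249 mg/L


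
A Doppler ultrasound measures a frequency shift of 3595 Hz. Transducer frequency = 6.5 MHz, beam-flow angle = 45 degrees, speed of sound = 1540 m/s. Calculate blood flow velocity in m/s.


v = fd * c / (2 * f0 * cos(theta))
v = 3595 * 1540 / (2 * 6.5000e+06 * cos(45))
v = 0.6023 m/s


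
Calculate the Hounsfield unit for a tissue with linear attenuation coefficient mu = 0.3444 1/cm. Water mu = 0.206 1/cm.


HU = ((mu_tissue - mu_water) / mu_water) * 1000
HU = ((0.3444 - 0.206) / 0.206) * 1000
HU = 671.8


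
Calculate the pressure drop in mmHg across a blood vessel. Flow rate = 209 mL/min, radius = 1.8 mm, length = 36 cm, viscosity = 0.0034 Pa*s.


dP = 8*mu*L*Q / (pi*r^4)
Q = 209 mL/min = 3.48333e-06 m^3/s
dP = 1034.25 Pa = 1034.25 / 133.322 mmHg = 7.758 mmHg


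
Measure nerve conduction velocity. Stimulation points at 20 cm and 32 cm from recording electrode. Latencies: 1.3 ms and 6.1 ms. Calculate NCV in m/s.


Distance = (32 - 20) / 100 = 0.12 m
dt = (6.1 - 1.3) / 1000 = 0.0048 s
NCV = dist / dt = 25 m/s


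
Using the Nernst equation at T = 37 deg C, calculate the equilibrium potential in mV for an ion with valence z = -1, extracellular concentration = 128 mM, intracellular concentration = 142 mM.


E = (RT/(zF)) * ln(C_out/C_in)
T = 37 + 273.15 = 310.15 K
E = (8.314 * 310.15 / (-1 * 96485)) * ln(128/142)
E = 2.774 mV


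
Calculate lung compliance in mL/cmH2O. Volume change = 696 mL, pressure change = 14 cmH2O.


C = dV / dP
C = 696 / 14
C = 49.71 mL/cmH2O


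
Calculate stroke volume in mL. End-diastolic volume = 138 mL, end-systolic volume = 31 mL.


SV = EDV - ESV
SV = 138 - 31
SV = 107 mL


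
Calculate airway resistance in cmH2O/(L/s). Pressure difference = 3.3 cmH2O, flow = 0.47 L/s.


R = dP / flow
R = 3.3 / 0.47
R = 7.021 cmH2O/(L/s)


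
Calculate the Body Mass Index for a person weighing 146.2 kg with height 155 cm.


BMI = weight / height^2
height = 155 cm = 1.55 m
BMI = 146.2 / 1.55^2
BMI = 60.85 kg/m^2


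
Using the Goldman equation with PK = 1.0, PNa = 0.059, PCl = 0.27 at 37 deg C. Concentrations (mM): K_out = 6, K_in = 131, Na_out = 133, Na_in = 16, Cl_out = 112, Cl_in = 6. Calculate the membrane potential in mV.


Vm = (RT/F)*ln((PK*Ko + PNa*Nao + PCl*Cli)/(PK*Ki + PNa*Nai + PCl*Clo))
Numer = 15.467, Denom = 162.184
Vm = -62.8 mV


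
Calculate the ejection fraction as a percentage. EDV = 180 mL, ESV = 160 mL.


SV = EDV - ESV = 180 - 160 = 20 mL
EF = SV/EDV * 100 = 20/180 * 100
EF = 11.11%


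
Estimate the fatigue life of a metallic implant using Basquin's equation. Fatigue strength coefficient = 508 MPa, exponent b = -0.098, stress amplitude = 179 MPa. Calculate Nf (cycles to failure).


sigma_a = sigma_f' * (2Nf)^b
2Nf = (sigma_a/sigma_f')^(1/b)
2Nf = (179/508)^(1/-0.098)
2Nf = 41933.197
Nf = 2.097e+04


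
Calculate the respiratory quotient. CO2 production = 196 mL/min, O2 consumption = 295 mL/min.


RQ = VCO2 / VO2
RQ = 196 / 295
RQ = 0.6644


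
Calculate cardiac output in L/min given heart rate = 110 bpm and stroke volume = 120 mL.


CO = HR * SV
CO = 110 * 120 / 1000
CO = 13.2 L/min


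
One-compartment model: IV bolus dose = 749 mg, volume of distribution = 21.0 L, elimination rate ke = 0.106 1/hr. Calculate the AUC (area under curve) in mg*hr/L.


C0 = Dose/Vd = 749/21.0 = 35.6667 mg/L
AUC = C0/ke = 35.6667/0.106
AUC = 336.5 mg*hr/L


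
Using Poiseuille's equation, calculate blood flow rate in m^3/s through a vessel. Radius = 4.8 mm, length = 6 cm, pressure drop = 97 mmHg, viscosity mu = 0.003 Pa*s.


Q = pi*r^4*dP / (8*mu*L)
r = 0.0048 m, L = 0.06 m
dP = 97 mmHg = 12932.234 Pa
Q = 0.01498 m^3/s


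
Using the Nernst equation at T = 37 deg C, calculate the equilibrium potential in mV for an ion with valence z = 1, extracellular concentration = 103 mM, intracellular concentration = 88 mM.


E = (RT/(zF)) * ln(C_out/C_in)
T = 37 + 273.15 = 310.15 K
E = (8.314 * 310.15 / (1 * 96485)) * ln(103/88)
E = 4.206 mV


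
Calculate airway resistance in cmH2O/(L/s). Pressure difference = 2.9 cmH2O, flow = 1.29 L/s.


R = dP / flow
R = 2.9 / 1.29
R = 2.248 cmH2O/(L/s)


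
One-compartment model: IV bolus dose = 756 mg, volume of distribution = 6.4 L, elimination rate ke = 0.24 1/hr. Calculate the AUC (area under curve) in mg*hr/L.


C0 = Dose/Vd = 756/6.4 = 118.125 mg/L
AUC = C0/ke = 118.125/0.24
AUC = 492.2 mg*hr/L


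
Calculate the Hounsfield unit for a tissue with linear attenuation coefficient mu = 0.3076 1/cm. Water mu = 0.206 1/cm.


HU = ((mu_tissue - mu_water) / mu_water) * 1000
HU = ((0.3076 - 0.206) / 0.206) * 1000
HU = 493.2


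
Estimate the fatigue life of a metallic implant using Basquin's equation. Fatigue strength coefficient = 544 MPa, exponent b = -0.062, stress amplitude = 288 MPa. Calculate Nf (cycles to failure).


sigma_a = sigma_f' * (2Nf)^b
2Nf = (sigma_a/sigma_f')^(1/b)
2Nf = (288/544)^(1/-0.062)
2Nf = 28506.384
Nf = 1.425e+04


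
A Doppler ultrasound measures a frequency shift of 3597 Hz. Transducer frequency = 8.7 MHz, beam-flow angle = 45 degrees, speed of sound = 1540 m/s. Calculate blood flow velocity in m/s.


v = fd * c / (2 * f0 * cos(theta))
v = 3597 * 1540 / (2 * 8.7000e+06 * cos(45))
v = 0.4502 m/s


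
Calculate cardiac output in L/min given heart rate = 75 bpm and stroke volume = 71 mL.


CO = HR * SV
CO = 75 * 71 / 1000
CO = 5.325 L/min


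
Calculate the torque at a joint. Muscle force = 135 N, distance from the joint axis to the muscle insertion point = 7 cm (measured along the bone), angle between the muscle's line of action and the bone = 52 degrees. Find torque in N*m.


Torque = F * d * sin(theta)   (moment arm = d*sin(theta))
d = 7 cm = 0.07 m
Torque = 135 * 0.07 * sin(52)
Torque = 7.447 N*m


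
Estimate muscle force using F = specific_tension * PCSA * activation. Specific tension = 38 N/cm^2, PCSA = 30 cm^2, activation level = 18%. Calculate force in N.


F = sigma * PCSA * activation
F = 38 * 30 * 0.18
F = 205.2 N


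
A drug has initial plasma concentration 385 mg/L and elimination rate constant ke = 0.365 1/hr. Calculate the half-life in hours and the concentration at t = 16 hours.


t_half = ln(2) / ke = 0.693147 / 0.365 = 1.899 hr
C(t) = C0 * exp(-ke*t) = 385 * exp(-0.365*16)
C(16) = 1.12 mg/L


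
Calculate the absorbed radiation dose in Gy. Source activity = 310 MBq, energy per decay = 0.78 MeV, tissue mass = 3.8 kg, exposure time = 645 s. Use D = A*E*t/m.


A = 310 MBq = 3.1000e+08 Bq
E = 0.78 MeV = 1.24956e-13 J
D = A*E*t/m = 3.1000e+08*1.24956e-13*645/3.8
D = 0.006575 Gy


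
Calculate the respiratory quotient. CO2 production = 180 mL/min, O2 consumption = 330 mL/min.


RQ = VCO2 / VO2
RQ = 180 / 330
RQ = 0.5455


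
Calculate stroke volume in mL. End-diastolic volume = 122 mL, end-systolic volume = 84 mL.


SV = EDV - ESV
SV = 122 - 84
SV = 38 mL


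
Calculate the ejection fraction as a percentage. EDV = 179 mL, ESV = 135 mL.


SV = EDV - ESV = 179 - 135 = 44 mL
EF = SV/EDV * 100 = 44/179 * 100
EF = 24.58%


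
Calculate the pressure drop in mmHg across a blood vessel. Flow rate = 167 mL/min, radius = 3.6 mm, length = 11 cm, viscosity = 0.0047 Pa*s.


dP = 8*mu*L*Q / (pi*r^4)
Q = 167 mL/min = 2.78333e-06 m^3/s
dP = 21.8165 Pa = 21.8165 / 133.322 mmHg = 0.1636 mmHg


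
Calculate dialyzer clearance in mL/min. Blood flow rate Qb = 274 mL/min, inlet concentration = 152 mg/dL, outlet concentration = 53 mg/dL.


K = Qb * (Cb_in - Cb_out) / Cb_in
K = 274 * (152 - 53) / 152
K = 178.5 mL/min


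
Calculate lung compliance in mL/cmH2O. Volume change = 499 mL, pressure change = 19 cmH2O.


C = dV / dP
C = 499 / 19
C = 26.26 mL/cmH2O


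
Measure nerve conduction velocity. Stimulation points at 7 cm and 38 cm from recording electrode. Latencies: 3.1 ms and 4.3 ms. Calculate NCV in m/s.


Distance = (38 - 7) / 100 = 0.31 m
dt = (4.3 - 3.1) / 1000 = 0.0012 s
NCV = dist / dt = 258.3 m/s


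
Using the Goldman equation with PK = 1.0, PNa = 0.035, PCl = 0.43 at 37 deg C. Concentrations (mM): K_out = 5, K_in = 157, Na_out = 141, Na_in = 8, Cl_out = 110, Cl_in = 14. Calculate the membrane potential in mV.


Vm = (RT/F)*ln((PK*Ko + PNa*Nao + PCl*Cli)/(PK*Ki + PNa*Nai + PCl*Clo))
Numer = 15.955, Denom = 204.58
Vm = -68.18 mV


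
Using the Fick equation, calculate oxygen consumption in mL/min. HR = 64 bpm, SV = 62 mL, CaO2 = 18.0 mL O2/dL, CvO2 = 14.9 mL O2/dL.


CO = HR*SV = 64*62/1000 = 3.968 L/min
a-v O2 diff = 18.0 - 14.9 = 3.1 mL/dL
VO2 = CO * (CaO2-CvO2) * 10 dL/L
VO2 = 3.968 * 3.1 * 10
VO2 = 123 mL/min


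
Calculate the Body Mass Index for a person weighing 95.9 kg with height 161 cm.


BMI = weight / height^2
height = 161 cm = 1.61 m
BMI = 95.9 / 1.61^2
BMI = 37 kg/m^2


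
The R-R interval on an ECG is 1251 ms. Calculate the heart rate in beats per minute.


HR = 60 / RR_interval(s)
RR = 1251 ms = 1.251 s
HR = 60 / 1.251 = 47.96 bpm


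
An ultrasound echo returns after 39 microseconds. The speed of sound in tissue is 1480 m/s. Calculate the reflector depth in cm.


depth = c * t / 2
t = 39 us = 3.9000e-05 s
depth = 1480 * 3.9000e-05 / 2
depth = 0.02886 m = 2.886 cm


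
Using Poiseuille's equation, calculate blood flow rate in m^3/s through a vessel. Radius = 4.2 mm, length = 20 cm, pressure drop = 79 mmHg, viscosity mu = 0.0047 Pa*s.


Q = pi*r^4*dP / (8*mu*L)
r = 0.0042 m, L = 0.2 m
dP = 79 mmHg = 10532.438 Pa
Q = 0.001369 m^3/s


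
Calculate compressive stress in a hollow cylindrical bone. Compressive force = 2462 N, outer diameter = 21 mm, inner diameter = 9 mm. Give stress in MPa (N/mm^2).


A = pi*(r_o^2 - r_i^2)
r_o = 10.5 mm, r_i = 4.5 mm
A = 282.743 mm^2
sigma = F/A = 2462 / 282.743
sigma = 8.708 MPa


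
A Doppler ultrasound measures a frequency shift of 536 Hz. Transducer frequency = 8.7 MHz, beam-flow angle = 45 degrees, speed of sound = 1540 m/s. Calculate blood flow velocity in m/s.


v = fd * c / (2 * f0 * cos(theta))
v = 536 * 1540 / (2 * 8.7000e+06 * cos(45))
v = 0.06709 m/s


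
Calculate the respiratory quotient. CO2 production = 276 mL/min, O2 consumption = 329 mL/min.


RQ = VCO2 / VO2
RQ = 276 / 329
RQ = 0.8389


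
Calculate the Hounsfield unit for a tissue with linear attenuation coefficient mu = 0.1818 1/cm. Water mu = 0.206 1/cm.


HU = ((mu_tissue - mu_water) / mu_water) * 1000
HU = ((0.1818 - 0.206) / 0.206) * 1000
HU = -117.5


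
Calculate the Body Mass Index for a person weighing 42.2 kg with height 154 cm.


BMI = weight / height^2
height = 154 cm = 1.54 m
BMI = 42.2 / 1.54^2
BMI = 17.79 kg/m^2


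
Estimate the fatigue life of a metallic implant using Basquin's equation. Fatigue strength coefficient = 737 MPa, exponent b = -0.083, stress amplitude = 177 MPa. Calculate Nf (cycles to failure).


sigma_a = sigma_f' * (2Nf)^b
2Nf = (sigma_a/sigma_f')^(1/b)
2Nf = (177/737)^(1/-0.083)
2Nf = 29092819
Nf = 1.4546e+07


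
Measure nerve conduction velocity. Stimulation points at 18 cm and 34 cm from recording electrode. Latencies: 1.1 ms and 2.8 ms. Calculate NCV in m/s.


Distance = (34 - 18) / 100 = 0.16 m
dt = (2.8 - 1.1) / 1000 = 0.0017 s
NCV = dist / dt = 94.12 m/s


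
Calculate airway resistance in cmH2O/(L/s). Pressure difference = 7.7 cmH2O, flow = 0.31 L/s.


R = dP / flow
R = 7.7 / 0.31
R = 24.84 cmH2O/(L/s)


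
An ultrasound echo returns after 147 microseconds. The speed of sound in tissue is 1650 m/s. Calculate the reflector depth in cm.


depth = c * t / 2
t = 147 us = 1.4700e-04 s
depth = 1650 * 1.4700e-04 / 2
depth = 0.121275 m = 12.1275 cm


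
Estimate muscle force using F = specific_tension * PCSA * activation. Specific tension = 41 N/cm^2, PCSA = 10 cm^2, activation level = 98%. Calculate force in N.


F = sigma * PCSA * activation
F = 41 * 10 * 0.98
F = 401.8 N


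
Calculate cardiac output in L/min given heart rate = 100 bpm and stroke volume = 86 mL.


CO = HR * SV
CO = 100 * 86 / 1000
CO = 8.6 L/min


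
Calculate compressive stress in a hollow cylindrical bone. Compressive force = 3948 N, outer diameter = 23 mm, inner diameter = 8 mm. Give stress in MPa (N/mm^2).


A = pi*(r_o^2 - r_i^2)
r_o = 11.5 mm, r_i = 4 mm
A = 365.21 mm^2
sigma = F/A = 3948 / 365.21
sigma = 10.81 MPa


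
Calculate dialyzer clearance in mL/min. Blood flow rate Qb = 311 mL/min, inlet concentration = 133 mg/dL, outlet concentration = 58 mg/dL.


K = Qb * (Cb_in - Cb_out) / Cb_in
K = 311 * (133 - 58) / 133
K = 175.4 mL/min


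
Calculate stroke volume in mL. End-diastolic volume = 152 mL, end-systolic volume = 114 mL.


SV = EDV - ESV
SV = 152 - 114
SV = 38 mL


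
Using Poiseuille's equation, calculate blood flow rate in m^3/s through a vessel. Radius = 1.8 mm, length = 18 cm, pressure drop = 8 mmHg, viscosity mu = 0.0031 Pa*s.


Q = pi*r^4*dP / (8*mu*L)
r = 0.0018 m, L = 0.18 m
dP = 8 mmHg = 1066.576 Pa
Q = 7.8797e-06 m^3/s


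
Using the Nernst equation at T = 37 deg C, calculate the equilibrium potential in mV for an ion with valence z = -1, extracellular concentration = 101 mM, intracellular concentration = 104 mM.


E = (RT/(zF)) * ln(C_out/C_in)
T = 37 + 273.15 = 310.15 K
E = (8.314 * 310.15 / (-1 * 96485)) * ln(101/104)
E = 0.7823 mV


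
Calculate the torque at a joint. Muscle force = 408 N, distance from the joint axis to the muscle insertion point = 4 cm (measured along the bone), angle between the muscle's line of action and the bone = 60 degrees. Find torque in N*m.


Torque = F * d * sin(theta)   (moment arm = d*sin(theta))
d = 4 cm = 0.04 m
Torque = 408 * 0.04 * sin(60)
Torque = 14.13 N*m


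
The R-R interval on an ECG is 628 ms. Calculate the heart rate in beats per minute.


HR = 60 / RR_interval(s)
RR = 628 ms = 0.628 s
HR = 60 / 0.628 = 95.54 bpm


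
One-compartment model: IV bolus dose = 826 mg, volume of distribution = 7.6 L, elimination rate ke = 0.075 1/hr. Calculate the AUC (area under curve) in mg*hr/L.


C0 = Dose/Vd = 826/7.6 = 108.684 mg/L
AUC = C0/ke = 108.684/0.075
AUC = 1449 mg*hr/L


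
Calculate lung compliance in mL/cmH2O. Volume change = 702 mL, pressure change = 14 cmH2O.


C = dV / dP
C = 702 / 14
C = 50.14 mL/cmH2O


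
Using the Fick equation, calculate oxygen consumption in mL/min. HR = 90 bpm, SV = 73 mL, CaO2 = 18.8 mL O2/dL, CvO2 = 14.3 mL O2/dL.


CO = HR*SV = 90*73/1000 = 6.57 L/min
a-v O2 diff = 18.8 - 14.3 = 4.5 mL/dL
VO2 = CO * (CaO2-CvO2) * 10 dL/L
VO2 = 6.57 * 4.5 * 10
VO2 = 295.7 mL/min


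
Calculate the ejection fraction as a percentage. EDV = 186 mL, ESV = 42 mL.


SV = EDV - ESV = 186 - 42 = 144 mL
EF = SV/EDV * 100 = 144/186 * 100
EF = 77.42%


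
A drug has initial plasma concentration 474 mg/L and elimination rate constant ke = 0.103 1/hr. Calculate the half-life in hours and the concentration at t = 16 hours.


t_half = ln(2) / ke = 0.693147 / 0.103 = 6.73 hr
C(t) = C0 * exp(-ke*t) = 474 * exp(-0.103*16)
C(16) = 91.21 mg/L


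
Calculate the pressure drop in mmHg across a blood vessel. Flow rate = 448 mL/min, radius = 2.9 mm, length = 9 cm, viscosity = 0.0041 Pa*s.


dP = 8*mu*L*Q / (pi*r^4)
Q = 448 mL/min = 7.46667e-06 m^3/s
dP = 99.1977 Pa = 99.1977 / 133.322 mmHg = 0.744 mmHg


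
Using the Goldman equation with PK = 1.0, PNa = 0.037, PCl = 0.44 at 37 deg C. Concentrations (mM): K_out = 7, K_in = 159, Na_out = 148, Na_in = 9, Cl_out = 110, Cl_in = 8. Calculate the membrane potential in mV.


Vm = (RT/F)*ln((PK*Ko + PNa*Nao + PCl*Cli)/(PK*Ki + PNa*Nai + PCl*Clo))
Numer = 15.996, Denom = 207.733
Vm = -68.52 mV


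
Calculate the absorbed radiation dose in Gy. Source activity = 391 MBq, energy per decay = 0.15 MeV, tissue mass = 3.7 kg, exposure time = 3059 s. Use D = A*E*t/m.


A = 391 MBq = 3.9100e+08 Bq
E = 0.15 MeV = 2.403e-14 J
D = A*E*t/m = 3.9100e+08*2.403e-14*3059/3.7
D = 0.007768 Gy


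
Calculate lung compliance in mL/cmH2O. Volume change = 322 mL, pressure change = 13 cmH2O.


C = dV / dP
C = 322 / 13
C = 24.77 mL/cmH2O


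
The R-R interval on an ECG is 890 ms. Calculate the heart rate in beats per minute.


HR = 60 / RR_interval(s)
RR = 890 ms = 0.89 s
HR = 60 / 0.89 = 67.42 bpm


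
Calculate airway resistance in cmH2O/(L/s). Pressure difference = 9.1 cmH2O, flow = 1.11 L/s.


R = dP / flow
R = 9.1 / 1.11
R = 8.198 cmH2O/(L/s)


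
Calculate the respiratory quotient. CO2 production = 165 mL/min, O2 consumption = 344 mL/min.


RQ = VCO2 / VO2
RQ = 165 / 344
RQ = 0.4797


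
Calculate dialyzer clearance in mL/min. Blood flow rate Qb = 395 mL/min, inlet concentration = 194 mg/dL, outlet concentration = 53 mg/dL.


K = Qb * (Cb_in - Cb_out) / Cb_in
K = 395 * (194 - 53) / 194
K = 287.1 mL/min


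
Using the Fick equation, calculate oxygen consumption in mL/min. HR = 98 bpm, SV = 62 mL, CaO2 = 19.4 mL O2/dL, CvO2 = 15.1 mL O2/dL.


CO = HR*SV = 98*62/1000 = 6.076 L/min
a-v O2 diff = 19.4 - 15.1 = 4.3 mL/dL
VO2 = CO * (CaO2-CvO2) * 10 dL/L
VO2 = 6.076 * 4.3 * 10
VO2 = 261.3 mL/min


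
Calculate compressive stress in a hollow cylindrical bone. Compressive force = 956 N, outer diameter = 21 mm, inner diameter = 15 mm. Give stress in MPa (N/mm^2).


A = pi*(r_o^2 - r_i^2)
r_o = 10.5 mm, r_i = 7.5 mm
A = 169.646 mm^2
sigma = F/A = 956 / 169.646
sigma = 5.635 MPa


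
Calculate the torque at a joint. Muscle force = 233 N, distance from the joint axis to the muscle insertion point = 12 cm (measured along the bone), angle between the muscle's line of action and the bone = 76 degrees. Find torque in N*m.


Torque = F * d * sin(theta)   (moment arm = d*sin(theta))
d = 12 cm = 0.12 m
Torque = 233 * 0.12 * sin(76)
Torque = 27.13 N*m


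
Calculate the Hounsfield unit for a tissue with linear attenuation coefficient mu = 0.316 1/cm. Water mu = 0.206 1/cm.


HU = ((mu_tissue - mu_water) / mu_water) * 1000
HU = ((0.316 - 0.206) / 0.206) * 1000
HU = 534


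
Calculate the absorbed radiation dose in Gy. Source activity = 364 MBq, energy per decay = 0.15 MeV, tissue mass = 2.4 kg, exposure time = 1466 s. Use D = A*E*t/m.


A = 364 MBq = 3.6400e+08 Bq
E = 0.15 MeV = 2.403e-14 J
D = A*E*t/m = 3.6400e+08*2.403e-14*1466/2.4
D = 0.005343 Gy


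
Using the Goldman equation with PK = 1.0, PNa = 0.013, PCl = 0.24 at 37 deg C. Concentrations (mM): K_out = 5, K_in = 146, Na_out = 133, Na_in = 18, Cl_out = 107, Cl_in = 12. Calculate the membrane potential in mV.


Vm = (RT/F)*ln((PK*Ko + PNa*Nao + PCl*Cli)/(PK*Ki + PNa*Nai + PCl*Clo))
Numer = 9.609, Denom = 171.914
Vm = -77.08 mV


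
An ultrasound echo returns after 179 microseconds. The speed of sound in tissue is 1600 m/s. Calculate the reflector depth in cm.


depth = c * t / 2
t = 179 us = 1.7900e-04 s
depth = 1600 * 1.7900e-04 / 2
depth = 0.1432 m = 14.32 cm


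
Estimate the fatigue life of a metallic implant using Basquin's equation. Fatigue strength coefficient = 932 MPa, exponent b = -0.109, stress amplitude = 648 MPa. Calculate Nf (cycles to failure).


sigma_a = sigma_f' * (2Nf)^b
2Nf = (sigma_a/sigma_f')^(1/b)
2Nf = (648/932)^(1/-0.109)
2Nf = 28.059615
Nf = 14.03


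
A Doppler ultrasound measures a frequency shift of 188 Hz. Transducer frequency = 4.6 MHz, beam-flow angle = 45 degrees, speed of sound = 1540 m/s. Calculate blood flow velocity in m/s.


v = fd * c / (2 * f0 * cos(theta))
v = 188 * 1540 / (2 * 4.6000e+06 * cos(45))
v = 0.0445 m/s


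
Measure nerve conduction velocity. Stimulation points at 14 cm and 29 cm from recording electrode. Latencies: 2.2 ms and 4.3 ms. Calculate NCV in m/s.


Distance = (29 - 14) / 100 = 0.15 m
dt = (4.3 - 2.2) / 1000 = 0.0021 s
NCV = dist / dt = 71.43 m/s


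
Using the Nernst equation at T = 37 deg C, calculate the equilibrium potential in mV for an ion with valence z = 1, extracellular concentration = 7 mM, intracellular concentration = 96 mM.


E = (RT/(zF)) * ln(C_out/C_in)
T = 37 + 273.15 = 310.15 K
E = (8.314 * 310.15 / (1 * 96485)) * ln(7/96)
E = -69.98 mV


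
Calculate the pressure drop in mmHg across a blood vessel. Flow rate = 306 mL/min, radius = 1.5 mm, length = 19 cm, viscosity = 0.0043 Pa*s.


dP = 8*mu*L*Q / (pi*r^4)
Q = 306 mL/min = 5.1e-06 m^3/s
dP = 2095.88 Pa = 2095.88 / 133.322 mmHg = 15.72 mmHg


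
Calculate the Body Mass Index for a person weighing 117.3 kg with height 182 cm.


BMI = weight / height^2
height = 182 cm = 1.82 m
BMI = 117.3 / 1.82^2
BMI = 35.41 kg/m^2


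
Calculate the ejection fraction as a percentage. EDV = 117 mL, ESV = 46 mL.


SV = EDV - ESV = 117 - 46 = 71 mL
EF = SV/EDV * 100 = 71/117 * 100
EF = 60.68%


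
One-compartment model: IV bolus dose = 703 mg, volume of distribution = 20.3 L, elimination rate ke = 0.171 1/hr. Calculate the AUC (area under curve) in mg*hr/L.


C0 = Dose/Vd = 703/20.3 = 34.6305 mg/L
AUC = C0/ke = 34.6305/0.171
AUC = 202.5 mg*hr/L


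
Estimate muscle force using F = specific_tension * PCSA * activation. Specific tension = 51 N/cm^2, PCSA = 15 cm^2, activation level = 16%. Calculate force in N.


F = sigma * PCSA * activation
F = 51 * 15 * 0.16
F = 122.4 N


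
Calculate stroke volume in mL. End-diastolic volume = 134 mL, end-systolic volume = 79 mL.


SV = EDV - ESV
SV = 134 - 79
SV = 55 mL


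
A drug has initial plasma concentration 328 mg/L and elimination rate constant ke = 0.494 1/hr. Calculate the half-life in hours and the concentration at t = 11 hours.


t_half = ln(2) / ke = 0.693147 / 0.494 = 1.403 hr
C(t) = C0 * exp(-ke*t) = 328 * exp(-0.494*11)
C(11) = 1.432 mg/L


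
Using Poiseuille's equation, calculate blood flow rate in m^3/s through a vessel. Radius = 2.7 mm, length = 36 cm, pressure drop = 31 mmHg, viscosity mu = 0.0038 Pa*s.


Q = pi*r^4*dP / (8*mu*L)
r = 0.0027 m, L = 0.36 m
dP = 31 mmHg = 4132.982 Pa
Q = 6.3051e-05 m^3/s


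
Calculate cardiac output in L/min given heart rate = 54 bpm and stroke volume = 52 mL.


CO = HR * SV
CO = 54 * 52 / 1000
CO = 2.808 L/min


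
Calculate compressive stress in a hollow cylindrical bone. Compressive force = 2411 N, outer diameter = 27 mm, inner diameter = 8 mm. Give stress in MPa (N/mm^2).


A = pi*(r_o^2 - r_i^2)
r_o = 13.5 mm, r_i = 4 mm
A = 522.29 mm^2
sigma = F/A = 2411 / 522.29
sigma = 4.616 MPa


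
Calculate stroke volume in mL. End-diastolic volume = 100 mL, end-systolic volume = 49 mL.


SV = EDV - ESV
SV = 100 - 49
SV = 51 mL


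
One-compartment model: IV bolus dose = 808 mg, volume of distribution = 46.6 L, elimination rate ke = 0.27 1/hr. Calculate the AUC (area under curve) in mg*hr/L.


C0 = Dose/Vd = 808/46.6 = 17.3391 mg/L
AUC = C0/ke = 17.3391/0.27
AUC = 64.22 mg*hr/L


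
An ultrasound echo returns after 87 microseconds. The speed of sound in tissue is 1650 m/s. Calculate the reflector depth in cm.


depth = c * t / 2
t = 87 us = 8.7000e-05 s
depth = 1650 * 8.7000e-05 / 2
depth = 0.071775 m = 7.1775 cm


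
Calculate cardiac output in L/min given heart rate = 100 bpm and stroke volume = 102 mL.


CO = HR * SV
CO = 100 * 102 / 1000
CO = 10.2 L/min


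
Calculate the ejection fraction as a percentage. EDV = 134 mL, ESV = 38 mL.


SV = EDV - ESV = 134 - 38 = 96 mL
EF = SV/EDV * 100 = 96/134 * 100
EF = 71.64%


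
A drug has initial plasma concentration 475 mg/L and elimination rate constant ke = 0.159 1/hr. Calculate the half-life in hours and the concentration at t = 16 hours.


t_half = ln(2) / ke = 0.693147 / 0.159 = 4.359 hr
C(t) = C0 * exp(-ke*t) = 475 * exp(-0.159*16)
C(16) = 37.31 mg/L


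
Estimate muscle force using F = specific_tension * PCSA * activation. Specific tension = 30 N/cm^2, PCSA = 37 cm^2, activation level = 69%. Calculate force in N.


F = sigma * PCSA * activation
F = 30 * 37 * 0.69
F = 765.9 N


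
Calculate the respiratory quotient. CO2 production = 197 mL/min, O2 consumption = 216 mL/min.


RQ = VCO2 / VO2
RQ = 197 / 216
RQ = 0.912


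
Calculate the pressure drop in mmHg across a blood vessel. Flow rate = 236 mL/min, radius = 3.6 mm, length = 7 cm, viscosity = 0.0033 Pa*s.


dP = 8*mu*L*Q / (pi*r^4)
Q = 236 mL/min = 3.93333e-06 m^3/s
dP = 13.7753 Pa = 13.7753 / 133.322 mmHg = 0.1033 mmHg


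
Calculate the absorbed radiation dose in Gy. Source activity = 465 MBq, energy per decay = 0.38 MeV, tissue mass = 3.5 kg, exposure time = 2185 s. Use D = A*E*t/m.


A = 465 MBq = 4.6500e+08 Bq
E = 0.38 MeV = 6.0876e-14 J
D = A*E*t/m = 4.6500e+08*6.0876e-14*2185/3.5
D = 0.01767 Gy


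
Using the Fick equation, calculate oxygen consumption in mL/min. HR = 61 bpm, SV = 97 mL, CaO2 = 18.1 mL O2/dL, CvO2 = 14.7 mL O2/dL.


CO = HR*SV = 61*97/1000 = 5.917 L/min
a-v O2 diff = 18.1 - 14.7 = 3.4 mL/dL
VO2 = CO * (CaO2-CvO2) * 10 dL/L
VO2 = 5.917 * 3.4 * 10
VO2 = 201.2 mL/min


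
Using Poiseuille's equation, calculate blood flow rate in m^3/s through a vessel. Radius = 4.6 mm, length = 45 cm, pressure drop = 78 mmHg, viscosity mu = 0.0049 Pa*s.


Q = pi*r^4*dP / (8*mu*L)
r = 0.0046 m, L = 0.45 m
dP = 78 mmHg = 10399.116 Pa
Q = 8.2924e-04 m^3/s


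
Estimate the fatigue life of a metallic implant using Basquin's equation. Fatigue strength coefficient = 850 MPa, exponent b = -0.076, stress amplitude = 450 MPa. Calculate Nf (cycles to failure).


sigma_a = sigma_f' * (2Nf)^b
2Nf = (sigma_a/sigma_f')^(1/b)
2Nf = (450/850)^(1/-0.076)
2Nf = 4308.1905
Nf = 2154


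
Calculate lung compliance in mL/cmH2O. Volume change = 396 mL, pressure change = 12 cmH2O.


C = dV / dP
C = 396 / 12
C = 33 mL/cmH2O


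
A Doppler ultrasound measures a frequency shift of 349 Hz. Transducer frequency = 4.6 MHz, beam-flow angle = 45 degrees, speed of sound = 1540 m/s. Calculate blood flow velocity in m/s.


v = fd * c / (2 * f0 * cos(theta))
v = 349 * 1540 / (2 * 4.6000e+06 * cos(45))
v = 0.08262 m/s


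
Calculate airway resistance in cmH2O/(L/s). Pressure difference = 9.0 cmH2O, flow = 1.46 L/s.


R = dP / flow
R = 9.0 / 1.46
R = 6.164 cmH2O/(L/s)


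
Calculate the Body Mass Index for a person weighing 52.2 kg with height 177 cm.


BMI = weight / height^2
height = 177 cm = 1.77 m
BMI = 52.2 / 1.77^2
BMI = 16.66 kg/m^2


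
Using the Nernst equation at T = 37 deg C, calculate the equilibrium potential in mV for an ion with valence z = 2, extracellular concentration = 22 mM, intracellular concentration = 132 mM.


E = (RT/(zF)) * ln(C_out/C_in)
T = 37 + 273.15 = 310.15 K
E = (8.314 * 310.15 / (2 * 96485)) * ln(22/132)
E = -23.94 mV


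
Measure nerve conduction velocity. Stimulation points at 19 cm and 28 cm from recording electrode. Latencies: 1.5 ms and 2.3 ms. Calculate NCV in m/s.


Distance = (28 - 19) / 100 = 0.09 m
dt = (2.3 - 1.5) / 1000 = 8.0000e-04 s
NCV = dist / dt = 112.5 m/s


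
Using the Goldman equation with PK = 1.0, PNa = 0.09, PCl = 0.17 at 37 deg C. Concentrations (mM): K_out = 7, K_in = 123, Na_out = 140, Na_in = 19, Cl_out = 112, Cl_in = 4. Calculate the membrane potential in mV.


Vm = (RT/F)*ln((PK*Ko + PNa*Nao + PCl*Cli)/(PK*Ki + PNa*Nai + PCl*Clo))
Numer = 20.28, Denom = 143.75
Vm = -52.34 mV
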